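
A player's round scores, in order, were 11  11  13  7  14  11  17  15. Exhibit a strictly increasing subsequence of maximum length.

11, 13, 14, 17

Patience tails give the LIS length; then backtrack through the dp parents:
11 → extends → [11]
11 → already a tail → [11]
13 → extends → [11, 13]
7 → replaces 11 → [7, 13]
14 → extends → [7, 13, 14]
11 → replaces 13 → [7, 11, 14]
17 → extends → [7, 11, 14, 17]
15 → replaces 17 → [7, 11, 14, 15]
Length 4; one witness is 11, 13, 14, 17.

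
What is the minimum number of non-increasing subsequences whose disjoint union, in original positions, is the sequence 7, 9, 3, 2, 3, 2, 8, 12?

Place each on the leftmost legal pile:
7 → new pile 1 (tops now [7])
9 → new pile 2 (tops now [7, 9])
3 → pile 1 (tops now [3, 9])
2 → pile 1 (tops now [2, 9])
3 → pile 2 (tops now [2, 3])
2 → pile 1 (tops now [2, 3])
8 → new pile 3 (tops now [2, 3, 8])
12 → new pile 4 (tops now [2, 3, 8, 12])
Four piles.

4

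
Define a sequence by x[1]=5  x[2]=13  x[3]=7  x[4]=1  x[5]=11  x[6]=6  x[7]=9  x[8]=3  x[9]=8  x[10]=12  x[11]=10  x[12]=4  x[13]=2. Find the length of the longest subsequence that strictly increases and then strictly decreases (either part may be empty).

inc[i] = longest strictly increasing subsequence ending at i; dec[i] = longest strictly decreasing subsequence starting at i:
i:      1  2  3  4  5  6  7  8  9 10 11 12 13
x[i]:   5 13  7  1 11  6  9  3  8 12 10  4  2
inc:    1  2  2  1  3  2  3  2  3  4  4  3  2
dec:    3  6  4  1  5  3  4  2  3  4  3  2  1
Best peak at i=2 (value 13): inc=2, dec=6, length 2+6−1 = 7.

7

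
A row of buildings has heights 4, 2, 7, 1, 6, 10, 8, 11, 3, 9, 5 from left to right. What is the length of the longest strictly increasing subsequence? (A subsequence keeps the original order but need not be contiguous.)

4

Let dp[i] be the length of the longest such subsequence ending at index i:
i:      1  2  3  4  5  6  7  8  9 10 11
a[i]:   4  2  7  1  6 10  8 11  3  9  5
dp:     1  1  2  1  2  3  3  4  2  4  3
Maximum dp value is 4.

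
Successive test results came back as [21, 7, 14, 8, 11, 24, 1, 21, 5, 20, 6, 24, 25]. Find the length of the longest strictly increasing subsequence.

Let dp[i] be the length of the longest such subsequence ending at index i:
i:      1  2  3  4  5  6  7  8  9 10 11 12 13
a[i]:  21  7 14  8 11 24  1 21  5 20  6 24 25
dp:     1  1  2  2  3  4  1  4  2  4  3  5  6
Maximum dp value is 6.

6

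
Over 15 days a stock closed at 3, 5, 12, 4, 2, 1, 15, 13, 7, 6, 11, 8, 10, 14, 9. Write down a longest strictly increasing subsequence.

3, 5, 7, 8, 10, 14

Patience tails give the LIS length; then backtrack through the dp parents:
3 → extends → [3]
5 → extends → [3, 5]
12 → extends → [3, 5, 12]
4 → replaces 5 → [3, 4, 12]
2 → replaces 3 → [2, 4, 12]
1 → replaces 2 → [1, 4, 12]
15 → extends → [1, 4, 12, 15]
13 → replaces 15 → [1, 4, 12, 13]
7 → replaces 12 → [1, 4, 7, 13]
6 → replaces 7 → [1, 4, 6, 13]
11 → replaces 13 → [1, 4, 6, 11]
8 → replaces 11 → [1, 4, 6, 8]
10 → extends → [1, 4, 6, 8, 10]
14 → extends → [1, 4, 6, 8, 10, 14]
9 → replaces 10 → [1, 4, 6, 8, 9, 14]
Length 6; one witness is 3, 5, 7, 8, 10, 14.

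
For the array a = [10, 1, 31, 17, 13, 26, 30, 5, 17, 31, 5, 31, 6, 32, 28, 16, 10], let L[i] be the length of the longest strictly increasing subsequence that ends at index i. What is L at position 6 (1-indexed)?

dp[i] = 1 + max{dp[j] : j<i, a[j]<a[i]} (or 1 if no such j):
i:      1  2  3  4  5  6  7  8  9 10 11 12 13 14 15 16 17
a[i]:  10  1 31 17 13 26 30  5 17 31  5 31  6 32 28 16 10
dp:     1  1  2  2  2  3  4  2  3  5  2  5  3  6  4  4  4
At index 6 the value is 3.

3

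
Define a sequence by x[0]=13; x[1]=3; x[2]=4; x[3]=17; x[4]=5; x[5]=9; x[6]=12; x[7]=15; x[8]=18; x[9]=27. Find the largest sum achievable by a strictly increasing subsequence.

93

Let S[i] be the best sum of a strictly increasing subsequence ending at i:
i:      0  1  2  3  4  5  6  7  8  9
x[i]:  13  3  4 17  5  9 12 15 18 27
S:     13  3  7 30 12 21 33 48 66 93
Maximum is 93 (e.g. 3 + 4 + 5 + 9 + 12 + 15 + 18 + 27).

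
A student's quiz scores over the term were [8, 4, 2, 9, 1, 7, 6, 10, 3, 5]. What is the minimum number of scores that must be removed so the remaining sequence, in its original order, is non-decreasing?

7

Fewest deletions = n − (longest non-decreasing subsequence).
i:      1  2  3  4  5  6  7  8  9 10
a[i]:   8  4  2  9  1  7  6 10  3  5
dp:     1  1  1  2  1  2  2  3  2  3
max dp = 3, so deletions = 10 − 3 = 7.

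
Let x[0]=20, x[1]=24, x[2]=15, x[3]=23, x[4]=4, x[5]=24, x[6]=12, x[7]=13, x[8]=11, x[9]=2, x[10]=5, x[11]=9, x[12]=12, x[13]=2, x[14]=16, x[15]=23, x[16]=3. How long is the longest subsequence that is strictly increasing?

Track the smallest tail for each achievable length (strict):
20 → extends → [20]
24 → extends → [20, 24]
15 → replaces 20 → [15, 24]
23 → replaces 24 → [15, 23]
4 → replaces 15 → [4, 23]
24 → extends → [4, 23, 24]
12 → replaces 23 → [4, 12, 24]
13 → replaces 24 → [4, 12, 13]
11 → replaces 12 → [4, 11, 13]
2 → replaces 4 → [2, 11, 13]
5 → replaces 11 → [2, 5, 13]
9 → replaces 13 → [2, 5, 9]
12 → extends → [2, 5, 9, 12]
2 → already a tail → [2, 5, 9, 12]
16 → extends → [2, 5, 9, 12, 16]
23 → extends → [2, 5, 9, 12, 16, 23]
3 → replaces 5 → [2, 3, 9, 12, 16, 23]
Six tails, so the longest strictly increasing subsequence has length 6 (e.g. 4, 5, 9, 12, 16, 23).

6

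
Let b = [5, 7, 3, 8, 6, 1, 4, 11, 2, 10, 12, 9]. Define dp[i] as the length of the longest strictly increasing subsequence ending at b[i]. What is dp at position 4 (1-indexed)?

3

dp[i] = 1 + max{dp[j] : j<i, b[j]<b[i]} (or 1 if no such j):
i:      1  2  3  4  5  6  7  8  9 10 11 12
b[i]:   5  7  3  8  6  1  4 11  2 10 12  9
dp:     1  2  1  3  2  1  2  4  2  4  5  4
At index 4 the value is 3.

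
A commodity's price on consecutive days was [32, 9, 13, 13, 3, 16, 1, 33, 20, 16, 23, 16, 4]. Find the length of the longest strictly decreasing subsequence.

Negate each value so 'decreasing' becomes 'increasing', then run patience tails on the negated sequence:
-32 → extends → [-32]
-9 → extends → [-32, -9]
-13 → replaces -9 → [-32, -13]
-13 → already a tail → [-32, -13]
-3 → extends → [-32, -13, -3]
-16 → replaces -13 → [-32, -16, -3]
-1 → extends → [-32, -16, -3, -1]
-33 → replaces -32 → [-33, -16, -3, -1]
-20 → replaces -16 → [-33, -20, -3, -1]
-16 → replaces -3 → [-33, -20, -16, -1]
-23 → replaces -20 → [-33, -23, -16, -1]
-16 → already a tail → [-33, -23, -16, -1]
-4 → replaces -1 → [-33, -23, -16, -4]
Four tails, so the longest strictly decreasing subsequence of the original has length 4.

4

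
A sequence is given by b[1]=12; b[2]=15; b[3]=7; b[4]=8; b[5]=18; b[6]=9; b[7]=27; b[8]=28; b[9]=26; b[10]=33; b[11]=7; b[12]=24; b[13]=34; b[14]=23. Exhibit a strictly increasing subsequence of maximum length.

12, 15, 18, 27, 28, 33, 34

Patience tails give the LIS length; then backtrack through the dp parents:
12 → extends → [12]
15 → extends → [12, 15]
7 → replaces 12 → [7, 15]
8 → replaces 15 → [7, 8]
18 → extends → [7, 8, 18]
9 → replaces 18 → [7, 8, 9]
27 → extends → [7, 8, 9, 27]
28 → extends → [7, 8, 9, 27, 28]
26 → replaces 27 → [7, 8, 9, 26, 28]
33 → extends → [7, 8, 9, 26, 28, 33]
7 → already a tail → [7, 8, 9, 26, 28, 33]
24 → replaces 26 → [7, 8, 9, 24, 28, 33]
34 → extends → [7, 8, 9, 24, 28, 33, 34]
23 → replaces 24 → [7, 8, 9, 23, 28, 33, 34]
Length 7; one witness is 12, 15, 18, 27, 28, 33, 34.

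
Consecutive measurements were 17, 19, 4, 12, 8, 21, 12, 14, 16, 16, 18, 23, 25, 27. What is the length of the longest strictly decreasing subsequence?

3

Let dp[i] be the longest strictly decreasing subsequence ending at i:
i:      1  2  3  4  5  6  7  8  9 10 11 12 13 14
a[i]:  17 19  4 12  8 21 12 14 16 16 18 23 25 27
dp:     1  1  2  2  3  1  2  2  2  2  2  1  1  1
Maximum is 3.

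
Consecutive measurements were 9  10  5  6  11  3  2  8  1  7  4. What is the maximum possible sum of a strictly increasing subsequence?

Let S[i] be the best sum of a strictly increasing subsequence ending at i:
i:      1  2  3  4  5  6  7  8  9 10 11
a[i]:   9 10  5  6 11  3  2  8  1  7  4
S:      9 19  5 11 30  3  2 19  1 18  7
Maximum is 30 (e.g. 9 + 10 + 11).

30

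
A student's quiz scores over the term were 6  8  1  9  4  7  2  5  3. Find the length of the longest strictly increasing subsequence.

Let dp[i] be the length of the longest such subsequence ending at index i:
i:     1 2 3 4 5 6 7 8 9
a[i]:  6 8 1 9 4 7 2 5 3
dp:    1 2 1 3 2 3 2 3 3
Maximum dp value is 3.

3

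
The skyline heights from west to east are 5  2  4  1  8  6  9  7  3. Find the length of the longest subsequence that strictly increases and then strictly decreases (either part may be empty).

inc[i] = longest strictly increasing subsequence ending at i; dec[i] = longest strictly decreasing subsequence starting at i:
i:     1 2 3 4 5 6 7 8 9
a[i]:  5 2 4 1 8 6 9 7 3
inc:   1 1 2 1 3 3 4 4 2
dec:   3 2 2 1 3 2 3 2 1
Best peak at i=7 (value 9): inc=4, dec=3, length 4+3−1 = 6.

6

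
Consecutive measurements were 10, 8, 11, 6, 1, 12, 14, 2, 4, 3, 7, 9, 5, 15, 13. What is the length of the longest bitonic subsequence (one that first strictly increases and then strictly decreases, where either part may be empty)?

7

inc[i] = longest strictly increasing subsequence ending at i; dec[i] = longest strictly decreasing subsequence starting at i:
i:      1  2  3  4  5  6  7  8  9 10 11 12 13 14 15
a[i]:  10  8 11  6  1 12 14  2  4  3  7  9  5 15 13
inc:    1  1  2  1  1  3  4  2  3  3  4  5  4  6  6
dec:    5  4  4  3  1  3  3  1  2  1  2  2  1  2  1
Best peak at i=14 (value 15): inc=6, dec=2, length 6+2−1 = 7.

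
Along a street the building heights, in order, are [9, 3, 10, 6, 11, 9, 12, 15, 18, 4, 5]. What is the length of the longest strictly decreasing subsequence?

3

Negate each value so 'decreasing' becomes 'increasing', then run patience tails on the negated sequence:
-9 → extends → [-9]
-3 → extends → [-9, -3]
-10 → replaces -9 → [-10, -3]
-6 → replaces -3 → [-10, -6]
-11 → replaces -10 → [-11, -6]
-9 → replaces -6 → [-11, -9]
-12 → replaces -11 → [-12, -9]
-15 → replaces -12 → [-15, -9]
-18 → replaces -15 → [-18, -9]
-4 → extends → [-18, -9, -4]
-5 → replaces -4 → [-18, -9, -5]
Three tails, so the longest strictly decreasing subsequence of the original has length 3.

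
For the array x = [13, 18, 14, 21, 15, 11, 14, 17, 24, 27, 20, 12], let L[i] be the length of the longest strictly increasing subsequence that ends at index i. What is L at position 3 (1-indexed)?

dp[i] = 1 + max{dp[j] : j<i, x[j]<x[i]} (or 1 if no such j):
i:      1  2  3  4  5  6  7  8  9 10 11 12
x[i]:  13 18 14 21 15 11 14 17 24 27 20 12
dp:     1  2  2  3  3  1  2  4  5  6  5  2
At index 3 the value is 2.

2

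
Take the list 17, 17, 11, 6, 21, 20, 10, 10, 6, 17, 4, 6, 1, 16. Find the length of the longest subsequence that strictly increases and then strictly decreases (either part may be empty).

7

inc[i] = longest strictly increasing subsequence ending at i; dec[i] = longest strictly decreasing subsequence starting at i:
i:      1  2  3  4  5  6  7  8  9 10 11 12 13 14
a[i]:  17 17 11  6 21 20 10 10  6 17  4  6  1 16
inc:    1  1  1  1  2  2  2  2  1  3  1  2  1  3
dec:    6  6  5  3  6  5  4  4  3  3  2  2  1  1
Best peak at i=5 (value 21): inc=2, dec=6, length 2+6−1 = 7.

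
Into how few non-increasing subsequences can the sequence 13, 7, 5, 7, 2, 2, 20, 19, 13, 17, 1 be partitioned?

Place each on the leftmost legal pile:
13 → new pile 1 (tops now [13])
7 → pile 1 (tops now [7])
5 → pile 1 (tops now [5])
7 → new pile 2 (tops now [5, 7])
2 → pile 1 (tops now [2, 7])
2 → pile 1 (tops now [2, 7])
20 → new pile 3 (tops now [2, 7, 20])
19 → pile 3 (tops now [2, 7, 19])
13 → pile 3 (tops now [2, 7, 13])
17 → new pile 4 (tops now [2, 7, 13, 17])
1 → pile 1 (tops now [1, 7, 13, 17])
Four piles.

4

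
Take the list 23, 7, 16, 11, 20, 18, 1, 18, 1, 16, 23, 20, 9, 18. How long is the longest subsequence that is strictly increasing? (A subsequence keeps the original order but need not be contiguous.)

Let dp[i] be the length of the longest such subsequence ending at index i:
i:      1  2  3  4  5  6  7  8  9 10 11 12 13 14
a[i]:  23  7 16 11 20 18  1 18  1 16 23 20  9 18
dp:     1  1  2  2  3  3  1  3  1  3  4  4  2  4
Maximum dp value is 4.

4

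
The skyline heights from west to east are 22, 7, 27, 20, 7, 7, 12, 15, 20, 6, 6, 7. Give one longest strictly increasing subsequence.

7, 12, 15, 20

Patience tails give the LIS length; then backtrack through the dp parents:
22 → extends → [22]
7 → replaces 22 → [7]
27 → extends → [7, 27]
20 → replaces 27 → [7, 20]
7 → already a tail → [7, 20]
7 → already a tail → [7, 20]
12 → replaces 20 → [7, 12]
15 → extends → [7, 12, 15]
20 → extends → [7, 12, 15, 20]
6 → replaces 7 → [6, 12, 15, 20]
6 → already a tail → [6, 12, 15, 20]
7 → replaces 12 → [6, 7, 15, 20]
Length 4; one witness is 7, 12, 15, 20.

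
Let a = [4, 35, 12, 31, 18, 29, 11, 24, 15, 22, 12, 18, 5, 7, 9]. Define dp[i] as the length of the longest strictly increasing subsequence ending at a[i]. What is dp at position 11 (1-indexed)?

dp[i] = 1 + max{dp[j] : j<i, a[j]<a[i]} (or 1 if no such j):
i:      1  2  3  4  5  6  7  8  9 10 11 12 13 14 15
a[i]:   4 35 12 31 18 29 11 24 15 22 12 18  5  7  9
dp:     1  2  2  3  3  4  2  4  3  4  3  4  2  3  4
At index 11 the value is 3.

3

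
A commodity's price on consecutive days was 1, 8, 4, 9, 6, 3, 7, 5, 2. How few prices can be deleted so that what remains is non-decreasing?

5

Fewest deletions = n − (longest non-decreasing subsequence).
Patience tails:
1 → extends → [1]
8 → extends → [1, 8]
4 → replaces 8 → [1, 4]
9 → extends → [1, 4, 9]
6 → replaces 9 → [1, 4, 6]
3 → replaces 4 → [1, 3, 6]
7 → extends → [1, 3, 6, 7]
5 → replaces 6 → [1, 3, 5, 7]
2 → replaces 3 → [1, 2, 5, 7]
Longest non-decreasing subsequence has length 4, so deletions = 9 − 4 = 5.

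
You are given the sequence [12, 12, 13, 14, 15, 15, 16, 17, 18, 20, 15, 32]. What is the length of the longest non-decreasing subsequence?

Track the smallest tail for each achievable length (allowing ties):
12 → extends → [12]
12 → extends → [12, 12]
13 → extends → [12, 12, 13]
14 → extends → [12, 12, 13, 14]
15 → extends → [12, 12, 13, 14, 15]
15 → extends → [12, 12, 13, 14, 15, 15]
16 → extends → [12, 12, 13, 14, 15, 15, 16]
17 → extends → [12, 12, 13, 14, 15, 15, 16, 17]
18 → extends → [12, 12, 13, 14, 15, 15, 16, 17, 18]
20 → extends → [12, 12, 13, 14, 15, 15, 16, 17, 18, 20]
15 → replaces 16 → [12, 12, 13, 14, 15, 15, 15, 17, 18, 20]
32 → extends → [12, 12, 13, 14, 15, 15, 15, 17, 18, 20, 32]
Eleven tails, so the longest non-decreasing subsequence has length 11 (e.g. 12, 12, 13, 14, 15, 15, 16, 17, 18, 20, 32).

11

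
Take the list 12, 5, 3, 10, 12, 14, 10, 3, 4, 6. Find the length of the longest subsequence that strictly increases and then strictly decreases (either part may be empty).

6

inc[i] = longest strictly increasing subsequence ending at i; dec[i] = longest strictly decreasing subsequence starting at i:
i:      1  2  3  4  5  6  7  8  9 10
a[i]:  12  5  3 10 12 14 10  3  4  6
inc:    1  1  1  2  3  4  2  1  2  3
dec:    3  2  1  2  3  3  2  1  1  1
Best peak at i=6 (value 14): inc=4, dec=3, length 4+3−1 = 6.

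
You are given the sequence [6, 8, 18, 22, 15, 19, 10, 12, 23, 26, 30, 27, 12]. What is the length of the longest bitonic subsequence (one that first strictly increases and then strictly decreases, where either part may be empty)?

inc[i] = longest strictly increasing subsequence ending at i; dec[i] = longest strictly decreasing subsequence starting at i:
i:      1  2  3  4  5  6  7  8  9 10 11 12 13
a[i]:   6  8 18 22 15 19 10 12 23 26 30 27 12
inc:    1  2  3  4  3  4  3  4  5  6  7  7  4
dec:    1  1  3  3  2  2  1  1  2  2  3  2  1
Best peak at i=11 (value 30): inc=7, dec=3, length 7+3−1 = 9.

9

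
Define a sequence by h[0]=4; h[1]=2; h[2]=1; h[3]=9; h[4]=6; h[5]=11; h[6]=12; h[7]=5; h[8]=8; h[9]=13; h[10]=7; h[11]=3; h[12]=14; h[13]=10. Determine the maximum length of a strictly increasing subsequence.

6

Track the smallest tail for each achievable length (strict):
4 → extends → [4]
2 → replaces 4 → [2]
1 → replaces 2 → [1]
9 → extends → [1, 9]
6 → replaces 9 → [1, 6]
11 → extends → [1, 6, 11]
12 → extends → [1, 6, 11, 12]
5 → replaces 6 → [1, 5, 11, 12]
8 → replaces 11 → [1, 5, 8, 12]
13 → extends → [1, 5, 8, 12, 13]
7 → replaces 8 → [1, 5, 7, 12, 13]
3 → replaces 5 → [1, 3, 7, 12, 13]
14 → extends → [1, 3, 7, 12, 13, 14]
10 → replaces 12 → [1, 3, 7, 10, 13, 14]
Six tails, so the longest strictly increasing subsequence has length 6 (e.g. 4, 9, 11, 12, 13, 14).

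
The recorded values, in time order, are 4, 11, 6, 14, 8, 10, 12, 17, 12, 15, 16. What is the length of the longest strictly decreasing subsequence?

2

Negate each value so 'decreasing' becomes 'increasing', then run patience tails on the negated sequence:
-4 → extends → [-4]
-11 → replaces -4 → [-11]
-6 → extends → [-11, -6]
-14 → replaces -11 → [-14, -6]
-8 → replaces -6 → [-14, -8]
-10 → replaces -8 → [-14, -10]
-12 → replaces -10 → [-14, -12]
-17 → replaces -14 → [-17, -12]
-12 → already a tail → [-17, -12]
-15 → replaces -12 → [-17, -15]
-16 → replaces -15 → [-17, -16]
Two tails, so the longest strictly decreasing subsequence of the original has length 2.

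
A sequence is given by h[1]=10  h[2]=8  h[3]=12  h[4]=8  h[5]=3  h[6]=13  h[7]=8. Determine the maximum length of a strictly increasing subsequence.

Let dp[i] be the length of the longest such subsequence ending at index i:
i:      1  2  3  4  5  6  7
h[i]:  10  8 12  8  3 13  8
dp:     1  1  2  1  1  3  2
Maximum dp value is 3.

3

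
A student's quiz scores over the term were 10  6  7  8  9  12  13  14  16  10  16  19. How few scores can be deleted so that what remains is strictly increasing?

3

Fewest deletions = n − (longest strictly increasing subsequence).
i:      1  2  3  4  5  6  7  8  9 10 11 12
a[i]:  10  6  7  8  9 12 13 14 16 10 16 19
dp:     1  1  2  3  4  5  6  7  8  5  8  9
max dp = 9, so deletions = 12 − 9 = 3.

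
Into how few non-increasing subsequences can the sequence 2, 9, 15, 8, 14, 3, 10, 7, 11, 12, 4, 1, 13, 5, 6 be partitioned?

6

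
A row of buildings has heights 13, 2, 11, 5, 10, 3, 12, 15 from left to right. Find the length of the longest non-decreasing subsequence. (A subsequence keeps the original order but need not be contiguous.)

Track the smallest tail for each achievable length (allowing ties):
13 → extends → [13]
2 → replaces 13 → [2]
11 → extends → [2, 11]
5 → replaces 11 → [2, 5]
10 → extends → [2, 5, 10]
3 → replaces 5 → [2, 3, 10]
12 → extends → [2, 3, 10, 12]
15 → extends → [2, 3, 10, 12, 15]
Five tails, so the longest non-decreasing subsequence has length 5 (e.g. 2, 5, 10, 12, 15).

5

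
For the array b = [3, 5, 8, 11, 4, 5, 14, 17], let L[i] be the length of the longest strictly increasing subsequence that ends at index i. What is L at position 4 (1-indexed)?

dp[i] = 1 + max{dp[j] : j<i, b[j]<b[i]} (or 1 if no such j):
i:      1  2  3  4  5  6  7  8
b[i]:   3  5  8 11  4  5 14 17
dp:     1  2  3  4  2  3  5  6
At index 4 the value is 4.

4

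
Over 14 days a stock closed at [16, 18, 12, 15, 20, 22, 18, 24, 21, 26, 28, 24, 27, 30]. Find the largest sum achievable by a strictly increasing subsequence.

Let S[i] be the best sum of a strictly increasing subsequence ending at i:
i:       1   2   3   4   5   6   7   8   9  10  11  12  13  14
a[i]:   16  18  12  15  20  22  18  24  21  26  28  24  27  30
S:      16  34  12  27  54  76  45 100  75 126 154 100 153 184
Maximum is 184 (e.g. 16 + 18 + 20 + 22 + 24 + 26 + 28 + 30).

184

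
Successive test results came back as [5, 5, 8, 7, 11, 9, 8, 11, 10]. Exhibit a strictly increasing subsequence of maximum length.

Patience tails give the LIS length; then backtrack through the dp parents:
5 → extends → [5]
5 → already a tail → [5]
8 → extends → [5, 8]
7 → replaces 8 → [5, 7]
11 → extends → [5, 7, 11]
9 → replaces 11 → [5, 7, 9]
8 → replaces 9 → [5, 7, 8]
11 → extends → [5, 7, 8, 11]
10 → replaces 11 → [5, 7, 8, 10]
Length 4; one witness is 5, 8, 9, 11.

5, 8, 9, 11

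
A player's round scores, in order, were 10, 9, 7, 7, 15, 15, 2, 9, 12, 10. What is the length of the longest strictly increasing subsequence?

3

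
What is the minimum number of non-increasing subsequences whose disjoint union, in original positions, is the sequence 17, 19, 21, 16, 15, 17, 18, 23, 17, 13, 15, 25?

Place each on the leftmost legal pile:
17 → new pile 1 (tops now [17])
19 → new pile 2 (tops now [17, 19])
21 → new pile 3 (tops now [17, 19, 21])
16 → pile 1 (tops now [16, 19, 21])
15 → pile 1 (tops now [15, 19, 21])
17 → pile 2 (tops now [15, 17, 21])
18 → pile 3 (tops now [15, 17, 18])
23 → new pile 4 (tops now [15, 17, 18, 23])
17 → pile 2 (tops now [15, 17, 18, 23])
13 → pile 1 (tops now [13, 17, 18, 23])
15 → pile 2 (tops now [13, 15, 18, 23])
25 → new pile 5 (tops now [13, 15, 18, 23, 25])
Five piles.

5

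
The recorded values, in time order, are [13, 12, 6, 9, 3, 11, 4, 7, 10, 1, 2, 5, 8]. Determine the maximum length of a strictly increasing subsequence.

4

Track the smallest tail for each achievable length (strict):
13 → extends → [13]
12 → replaces 13 → [12]
6 → replaces 12 → [6]
9 → extends → [6, 9]
3 → replaces 6 → [3, 9]
11 → extends → [3, 9, 11]
4 → replaces 9 → [3, 4, 11]
7 → replaces 11 → [3, 4, 7]
10 → extends → [3, 4, 7, 10]
1 → replaces 3 → [1, 4, 7, 10]
2 → replaces 4 → [1, 2, 7, 10]
5 → replaces 7 → [1, 2, 5, 10]
8 → replaces 10 → [1, 2, 5, 8]
Four tails, so the longest strictly increasing subsequence has length 4 (e.g. 3, 4, 7, 10).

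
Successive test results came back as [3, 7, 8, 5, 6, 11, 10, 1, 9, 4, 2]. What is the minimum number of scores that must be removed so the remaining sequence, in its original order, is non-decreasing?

7

Fewest deletions = n − (longest non-decreasing subsequence).
Patience tails:
3 → extends → [3]
7 → extends → [3, 7]
8 → extends → [3, 7, 8]
5 → replaces 7 → [3, 5, 8]
6 → replaces 8 → [3, 5, 6]
11 → extends → [3, 5, 6, 11]
10 → replaces 11 → [3, 5, 6, 10]
1 → replaces 3 → [1, 5, 6, 10]
9 → replaces 10 → [1, 5, 6, 9]
4 → replaces 5 → [1, 4, 6, 9]
2 → replaces 4 → [1, 2, 6, 9]
Longest non-decreasing subsequence has length 4, so deletions = 11 − 4 = 7.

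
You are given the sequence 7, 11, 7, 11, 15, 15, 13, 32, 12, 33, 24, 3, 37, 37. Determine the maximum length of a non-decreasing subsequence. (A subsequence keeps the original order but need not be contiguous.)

Track the smallest tail for each achievable length (allowing ties):
7 → extends → [7]
11 → extends → [7, 11]
7 → replaces 11 → [7, 7]
11 → extends → [7, 7, 11]
15 → extends → [7, 7, 11, 15]
15 → extends → [7, 7, 11, 15, 15]
13 → replaces 15 → [7, 7, 11, 13, 15]
32 → extends → [7, 7, 11, 13, 15, 32]
12 → replaces 13 → [7, 7, 11, 12, 15, 32]
33 → extends → [7, 7, 11, 12, 15, 32, 33]
24 → replaces 32 → [7, 7, 11, 12, 15, 24, 33]
3 → replaces 7 → [3, 7, 11, 12, 15, 24, 33]
37 → extends → [3, 7, 11, 12, 15, 24, 33, 37]
37 → extends → [3, 7, 11, 12, 15, 24, 33, 37, 37]
Nine tails, so the longest non-decreasing subsequence has length 9 (e.g. 7, 11, 11, 15, 15, 32, 33, 37, 37).

9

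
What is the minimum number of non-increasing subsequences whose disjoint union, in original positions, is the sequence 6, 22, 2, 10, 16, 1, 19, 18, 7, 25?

5

The minimum number of non-increasing subsequences covering a sequence equals the length of its longest strictly increasing subsequence.
LIS length is 5 (e.g. 6, 10, 16, 19, 25), so 5 piles are needed.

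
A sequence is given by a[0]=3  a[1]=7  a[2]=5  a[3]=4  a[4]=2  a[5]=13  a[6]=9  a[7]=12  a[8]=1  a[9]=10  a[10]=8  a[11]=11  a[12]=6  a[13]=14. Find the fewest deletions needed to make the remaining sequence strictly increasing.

8

Fewest deletions = n − (longest strictly increasing subsequence).
Patience tails:
3 → extends → [3]
7 → extends → [3, 7]
5 → replaces 7 → [3, 5]
4 → replaces 5 → [3, 4]
2 → replaces 3 → [2, 4]
13 → extends → [2, 4, 13]
9 → replaces 13 → [2, 4, 9]
12 → extends → [2, 4, 9, 12]
1 → replaces 2 → [1, 4, 9, 12]
10 → replaces 12 → [1, 4, 9, 10]
8 → replaces 9 → [1, 4, 8, 10]
11 → extends → [1, 4, 8, 10, 11]
6 → replaces 8 → [1, 4, 6, 10, 11]
14 → extends → [1, 4, 6, 10, 11, 14]
Longest strictly increasing subsequence has length 6, so deletions = 14 − 6 = 8.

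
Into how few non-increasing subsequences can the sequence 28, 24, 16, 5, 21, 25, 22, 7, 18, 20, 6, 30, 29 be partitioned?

5

Place each on the leftmost legal pile:
28 → new pile 1 (tops now [28])
24 → pile 1 (tops now [24])
16 → pile 1 (tops now [16])
5 → pile 1 (tops now [5])
21 → new pile 2 (tops now [5, 21])
25 → new pile 3 (tops now [5, 21, 25])
22 → pile 3 (tops now [5, 21, 22])
7 → pile 2 (tops now [5, 7, 22])
18 → pile 3 (tops now [5, 7, 18])
20 → new pile 4 (tops now [5, 7, 18, 20])
6 → pile 2 (tops now [5, 6, 18, 20])
30 → new pile 5 (tops now [5, 6, 18, 20, 30])
29 → pile 5 (tops now [5, 6, 18, 20, 29])
Five piles.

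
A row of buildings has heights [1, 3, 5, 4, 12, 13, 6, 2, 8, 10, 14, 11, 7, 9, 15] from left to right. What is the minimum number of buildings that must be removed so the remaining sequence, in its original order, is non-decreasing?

Fewest deletions = n − (longest non-decreasing subsequence).
Patience tails:
1 → extends → [1]
3 → extends → [1, 3]
5 → extends → [1, 3, 5]
4 → replaces 5 → [1, 3, 4]
12 → extends → [1, 3, 4, 12]
13 → extends → [1, 3, 4, 12, 13]
6 → replaces 12 → [1, 3, 4, 6, 13]
2 → replaces 3 → [1, 2, 4, 6, 13]
8 → replaces 13 → [1, 2, 4, 6, 8]
10 → extends → [1, 2, 4, 6, 8, 10]
14 → extends → [1, 2, 4, 6, 8, 10, 14]
11 → replaces 14 → [1, 2, 4, 6, 8, 10, 11]
7 → replaces 8 → [1, 2, 4, 6, 7, 10, 11]
9 → replaces 10 → [1, 2, 4, 6, 7, 9, 11]
15 → extends → [1, 2, 4, 6, 7, 9, 11, 15]
Longest non-decreasing subsequence has length 8, so deletions = 15 − 8 = 7.

7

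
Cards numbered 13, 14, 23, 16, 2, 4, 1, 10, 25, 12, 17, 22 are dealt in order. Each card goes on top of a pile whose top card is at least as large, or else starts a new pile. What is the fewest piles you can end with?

Place each on the leftmost legal pile:
13 → new pile 1 (tops now [13])
14 → new pile 2 (tops now [13, 14])
23 → new pile 3 (tops now [13, 14, 23])
16 → pile 3 (tops now [13, 14, 16])
2 → pile 1 (tops now [2, 14, 16])
4 → pile 2 (tops now [2, 4, 16])
1 → pile 1 (tops now [1, 4, 16])
10 → pile 3 (tops now [1, 4, 10])
25 → new pile 4 (tops now [1, 4, 10, 25])
12 → pile 4 (tops now [1, 4, 10, 12])
17 → new pile 5 (tops now [1, 4, 10, 12, 17])
22 → new pile 6 (tops now [1, 4, 10, 12, 17, 22])
Six piles.

6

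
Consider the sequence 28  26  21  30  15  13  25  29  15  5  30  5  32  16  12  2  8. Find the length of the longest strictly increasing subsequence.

Let dp[i] be the length of the longest such subsequence ending at index i:
i:      1  2  3  4  5  6  7  8  9 10 11 12 13 14 15 16 17
a[i]:  28 26 21 30 15 13 25 29 15  5 30  5 32 16 12  2  8
dp:     1  1  1  2  1  1  2  3  2  1  4  1  5  3  2  1  2
Maximum dp value is 5.

5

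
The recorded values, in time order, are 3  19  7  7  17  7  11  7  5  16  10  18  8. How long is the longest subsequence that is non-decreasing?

Track the smallest tail for each achievable length (allowing ties):
3 → extends → [3]
19 → extends → [3, 19]
7 → replaces 19 → [3, 7]
7 → extends → [3, 7, 7]
17 → extends → [3, 7, 7, 17]
7 → replaces 17 → [3, 7, 7, 7]
11 → extends → [3, 7, 7, 7, 11]
7 → replaces 11 → [3, 7, 7, 7, 7]
5 → replaces 7 → [3, 5, 7, 7, 7]
16 → extends → [3, 5, 7, 7, 7, 16]
10 → replaces 16 → [3, 5, 7, 7, 7, 10]
18 → extends → [3, 5, 7, 7, 7, 10, 18]
8 → replaces 10 → [3, 5, 7, 7, 7, 8, 18]
Seven tails, so the longest non-decreasing subsequence has length 7 (e.g. 3, 7, 7, 7, 11, 16, 18).

7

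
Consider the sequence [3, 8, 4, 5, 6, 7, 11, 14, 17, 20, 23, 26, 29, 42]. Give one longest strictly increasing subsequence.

Patience tails give the LIS length; then backtrack through the dp parents:
3 → extends → [3]
8 → extends → [3, 8]
4 → replaces 8 → [3, 4]
5 → extends → [3, 4, 5]
6 → extends → [3, 4, 5, 6]
7 → extends → [3, 4, 5, 6, 7]
11 → extends → [3, 4, 5, 6, 7, 11]
14 → extends → [3, 4, 5, 6, 7, 11, 14]
17 → extends → [3, 4, 5, 6, 7, 11, 14, 17]
20 → extends → [3, 4, 5, 6, 7, 11, 14, 17, 20]
23 → extends → [3, 4, 5, 6, 7, 11, 14, 17, 20, 23]
26 → extends → [3, 4, 5, 6, 7, 11, 14, 17, 20, 23, 26]
29 → extends → [3, 4, 5, 6, 7, 11, 14, 17, 20, 23, 26, 29]
42 → extends → [3, 4, 5, 6, 7, 11, 14, 17, 20, 23, 26, 29, 42]
Length 13; one witness is 3, 4, 5, 6, 7, 11, 14, 17, 20, 23, 26, 29, 42.

3, 4, 5, 6, 7, 11, 14, 17, 20, 23, 26, 29, 42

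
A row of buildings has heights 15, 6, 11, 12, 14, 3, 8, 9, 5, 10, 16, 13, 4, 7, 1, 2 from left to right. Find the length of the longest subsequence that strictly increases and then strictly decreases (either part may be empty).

inc[i] = longest strictly increasing subsequence ending at i; dec[i] = longest strictly decreasing subsequence starting at i:
i:      1  2  3  4  5  6  7  8  9 10 11 12 13 14 15 16
a[i]:  15  6 11 12 14  3  8  9  5 10 16 13  4  7  1  2
inc:    1  1  2  3  4  1  2  3  2  4  5  5  2  3  1  2
dec:    6  4  5  5  5  2  4  4  3  3  4  3  2  2  1  1
Best peak at i=5 (value 14): inc=4, dec=5, length 4+5−1 = 8.

8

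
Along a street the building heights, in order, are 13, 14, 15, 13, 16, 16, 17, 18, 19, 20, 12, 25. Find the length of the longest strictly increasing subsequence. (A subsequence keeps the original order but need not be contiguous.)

9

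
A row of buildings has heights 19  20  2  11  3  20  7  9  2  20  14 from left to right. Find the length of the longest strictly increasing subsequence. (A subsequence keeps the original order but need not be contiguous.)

5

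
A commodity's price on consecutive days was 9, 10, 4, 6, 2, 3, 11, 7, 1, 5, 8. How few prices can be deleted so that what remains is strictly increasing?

7

Fewest deletions = n − (longest strictly increasing subsequence).
Patience tails:
9 → extends → [9]
10 → extends → [9, 10]
4 → replaces 9 → [4, 10]
6 → replaces 10 → [4, 6]
2 → replaces 4 → [2, 6]
3 → replaces 6 → [2, 3]
11 → extends → [2, 3, 11]
7 → replaces 11 → [2, 3, 7]
1 → replaces 2 → [1, 3, 7]
5 → replaces 7 → [1, 3, 5]
8 → extends → [1, 3, 5, 8]
Longest strictly increasing subsequence has length 4, so deletions = 11 − 4 = 7.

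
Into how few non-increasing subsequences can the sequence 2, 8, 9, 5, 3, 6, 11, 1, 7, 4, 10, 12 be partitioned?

Place each on the leftmost legal pile:
2 → new pile 1 (tops now [2])
8 → new pile 2 (tops now [2, 8])
9 → new pile 3 (tops now [2, 8, 9])
5 → pile 2 (tops now [2, 5, 9])
3 → pile 2 (tops now [2, 3, 9])
6 → pile 3 (tops now [2, 3, 6])
11 → new pile 4 (tops now [2, 3, 6, 11])
1 → pile 1 (tops now [1, 3, 6, 11])
7 → pile 4 (tops now [1, 3, 6, 7])
4 → pile 3 (tops now [1, 3, 4, 7])
10 → new pile 5 (tops now [1, 3, 4, 7, 10])
12 → new pile 6 (tops now [1, 3, 4, 7, 10, 12])
Six piles.

6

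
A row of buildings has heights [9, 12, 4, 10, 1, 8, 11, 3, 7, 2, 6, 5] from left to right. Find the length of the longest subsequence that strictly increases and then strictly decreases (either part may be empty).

7

inc[i] = longest strictly increasing subsequence ending at i; dec[i] = longest strictly decreasing subsequence starting at i:
i:      1  2  3  4  5  6  7  8  9 10 11 12
a[i]:   9 12  4 10  1  8 11  3  7  2  6  5
inc:    1  2  1  2  1  2  3  2  3  2  3  3
dec:    5  6  3  5  1  4  4  2  3  1  2  1
Best peak at i=2 (value 12): inc=2, dec=6, length 2+6−1 = 7.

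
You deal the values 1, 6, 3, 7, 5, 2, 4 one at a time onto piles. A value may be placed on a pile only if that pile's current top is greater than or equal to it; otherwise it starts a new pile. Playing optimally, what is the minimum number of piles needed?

Place each on the leftmost legal pile:
1 → new pile 1 (tops now [1])
6 → new pile 2 (tops now [1, 6])
3 → pile 2 (tops now [1, 3])
7 → new pile 3 (tops now [1, 3, 7])
5 → pile 3 (tops now [1, 3, 5])
2 → pile 2 (tops now [1, 2, 5])
4 → pile 3 (tops now [1, 2, 4])
Three piles.

3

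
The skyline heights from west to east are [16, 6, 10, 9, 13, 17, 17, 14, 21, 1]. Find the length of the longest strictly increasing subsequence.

5

Track the smallest tail for each achievable length (strict):
16 → extends → [16]
6 → replaces 16 → [6]
10 → extends → [6, 10]
9 → replaces 10 → [6, 9]
13 → extends → [6, 9, 13]
17 → extends → [6, 9, 13, 17]
17 → already a tail → [6, 9, 13, 17]
14 → replaces 17 → [6, 9, 13, 14]
21 → extends → [6, 9, 13, 14, 21]
1 → replaces 6 → [1, 9, 13, 14, 21]
Five tails, so the longest strictly increasing subsequence has length 5 (e.g. 6, 10, 13, 17, 21).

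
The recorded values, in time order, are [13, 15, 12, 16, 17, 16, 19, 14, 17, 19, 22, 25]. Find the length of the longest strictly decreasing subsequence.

3

Let dp[i] be the longest strictly decreasing subsequence ending at i:
i:      1  2  3  4  5  6  7  8  9 10 11 12
a[i]:  13 15 12 16 17 16 19 14 17 19 22 25
dp:     1  1  2  1  1  2  1  3  2  1  1  1
Maximum is 3.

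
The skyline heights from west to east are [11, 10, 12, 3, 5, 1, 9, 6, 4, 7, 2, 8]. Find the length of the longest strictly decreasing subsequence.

6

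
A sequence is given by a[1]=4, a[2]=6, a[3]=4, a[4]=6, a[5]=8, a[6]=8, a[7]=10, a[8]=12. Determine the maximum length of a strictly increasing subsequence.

Track the smallest tail for each achievable length (strict):
4 → extends → [4]
6 → extends → [4, 6]
4 → already a tail → [4, 6]
6 → already a tail → [4, 6]
8 → extends → [4, 6, 8]
8 → already a tail → [4, 6, 8]
10 → extends → [4, 6, 8, 10]
12 → extends → [4, 6, 8, 10, 12]
Five tails, so the longest strictly increasing subsequence has length 5 (e.g. 4, 6, 8, 10, 12).

5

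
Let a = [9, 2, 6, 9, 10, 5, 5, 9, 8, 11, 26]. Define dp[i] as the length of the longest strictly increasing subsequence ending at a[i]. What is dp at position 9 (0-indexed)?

5

dp[i] = 1 + max{dp[j] : j<i, a[j]<a[i]} (or 1 if no such j):
i:      0  1  2  3  4  5  6  7  8  9 10
a[i]:   9  2  6  9 10  5  5  9  8 11 26
dp:     1  1  2  3  4  2  2  3  3  5  6
At index 9 the value is 5.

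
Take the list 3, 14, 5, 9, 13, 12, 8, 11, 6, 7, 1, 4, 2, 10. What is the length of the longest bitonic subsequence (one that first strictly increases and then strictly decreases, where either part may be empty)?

9

inc[i] = longest strictly increasing subsequence ending at i; dec[i] = longest strictly decreasing subsequence starting at i:
i:      1  2  3  4  5  6  7  8  9 10 11 12 13 14
a[i]:   3 14  5  9 13 12  8 11  6  7  1  4  2 10
inc:    1  2  2  3  4  4  3  4  3  4  1  2  2  5
dec:    2  7  3  5  6  5  4  4  3  3  1  2  1  1
Best peak at i=5 (value 13): inc=4, dec=6, length 4+6−1 = 9.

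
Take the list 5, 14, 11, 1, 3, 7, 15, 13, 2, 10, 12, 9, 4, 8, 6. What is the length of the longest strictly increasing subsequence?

5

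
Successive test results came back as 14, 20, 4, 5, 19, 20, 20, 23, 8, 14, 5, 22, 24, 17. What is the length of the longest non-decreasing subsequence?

Track the smallest tail for each achievable length (allowing ties):
14 → extends → [14]
20 → extends → [14, 20]
4 → replaces 14 → [4, 20]
5 → replaces 20 → [4, 5]
19 → extends → [4, 5, 19]
20 → extends → [4, 5, 19, 20]
20 → extends → [4, 5, 19, 20, 20]
23 → extends → [4, 5, 19, 20, 20, 23]
8 → replaces 19 → [4, 5, 8, 20, 20, 23]
14 → replaces 20 → [4, 5, 8, 14, 20, 23]
5 → replaces 8 → [4, 5, 5, 14, 20, 23]
22 → replaces 23 → [4, 5, 5, 14, 20, 22]
24 → extends → [4, 5, 5, 14, 20, 22, 24]
17 → replaces 20 → [4, 5, 5, 14, 17, 22, 24]
Seven tails, so the longest non-decreasing subsequence has length 7 (e.g. 4, 5, 19, 20, 20, 23, 24).

7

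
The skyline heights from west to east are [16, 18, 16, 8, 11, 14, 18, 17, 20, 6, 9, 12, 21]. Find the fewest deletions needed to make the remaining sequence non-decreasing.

7

Fewest deletions = n − (longest non-decreasing subsequence).
i:      1  2  3  4  5  6  7  8  9 10 11 12 13
a[i]:  16 18 16  8 11 14 18 17 20  6  9 12 21
dp:     1  2  2  1  2  3  4  4  5  1  2  3  6
max dp = 6, so deletions = 13 − 6 = 7.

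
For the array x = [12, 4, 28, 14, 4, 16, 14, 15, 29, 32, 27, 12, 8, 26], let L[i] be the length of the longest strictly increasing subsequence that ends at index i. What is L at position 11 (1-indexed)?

4

dp[i] = 1 + max{dp[j] : j<i, x[j]<x[i]} (or 1 if no such j):
i:      1  2  3  4  5  6  7  8  9 10 11 12 13 14
x[i]:  12  4 28 14  4 16 14 15 29 32 27 12  8 26
dp:     1  1  2  2  1  3  2  3  4  5  4  2  2  4
At index 11 the value is 4.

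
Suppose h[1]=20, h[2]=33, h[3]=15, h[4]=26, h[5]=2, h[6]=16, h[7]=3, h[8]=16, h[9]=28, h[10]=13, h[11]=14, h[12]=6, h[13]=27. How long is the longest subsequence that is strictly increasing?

5

Track the smallest tail for each achievable length (strict):
20 → extends → [20]
33 → extends → [20, 33]
15 → replaces 20 → [15, 33]
26 → replaces 33 → [15, 26]
2 → replaces 15 → [2, 26]
16 → replaces 26 → [2, 16]
3 → replaces 16 → [2, 3]
16 → extends → [2, 3, 16]
28 → extends → [2, 3, 16, 28]
13 → replaces 16 → [2, 3, 13, 28]
14 → replaces 28 → [2, 3, 13, 14]
6 → replaces 13 → [2, 3, 6, 14]
27 → extends → [2, 3, 6, 14, 27]
Five tails, so the longest strictly increasing subsequence has length 5 (e.g. 2, 3, 13, 14, 27).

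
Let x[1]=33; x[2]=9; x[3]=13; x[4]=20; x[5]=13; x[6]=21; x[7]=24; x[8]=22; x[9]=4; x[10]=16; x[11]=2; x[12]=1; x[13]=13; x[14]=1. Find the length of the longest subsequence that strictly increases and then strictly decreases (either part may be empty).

inc[i] = longest strictly increasing subsequence ending at i; dec[i] = longest strictly decreasing subsequence starting at i:
i:      1  2  3  4  5  6  7  8  9 10 11 12 13 14
x[i]:  33  9 13 20 13 21 24 22  4 16  2  1 13  1
inc:    1  1  2  3  2  4  5  5  1  3  1  1  2  1
dec:    6  4  4  5  4  4  5  4  3  3  2  1  2  1
Best peak at i=7 (value 24): inc=5, dec=5, length 5+5−1 = 9.

9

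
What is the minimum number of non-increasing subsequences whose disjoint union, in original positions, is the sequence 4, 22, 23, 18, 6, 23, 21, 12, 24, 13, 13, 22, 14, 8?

Place each on the leftmost legal pile:
4 → new pile 1 (tops now [4])
22 → new pile 2 (tops now [4, 22])
23 → new pile 3 (tops now [4, 22, 23])
18 → pile 2 (tops now [4, 18, 23])
6 → pile 2 (tops now [4, 6, 23])
23 → pile 3 (tops now [4, 6, 23])
21 → pile 3 (tops now [4, 6, 21])
12 → pile 3 (tops now [4, 6, 12])
24 → new pile 4 (tops now [4, 6, 12, 24])
13 → pile 4 (tops now [4, 6, 12, 13])
13 → pile 4 (tops now [4, 6, 12, 13])
22 → new pile 5 (tops now [4, 6, 12, 13, 22])
14 → pile 5 (tops now [4, 6, 12, 13, 14])
8 → pile 3 (tops now [4, 6, 8, 13, 14])
Five piles.

5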